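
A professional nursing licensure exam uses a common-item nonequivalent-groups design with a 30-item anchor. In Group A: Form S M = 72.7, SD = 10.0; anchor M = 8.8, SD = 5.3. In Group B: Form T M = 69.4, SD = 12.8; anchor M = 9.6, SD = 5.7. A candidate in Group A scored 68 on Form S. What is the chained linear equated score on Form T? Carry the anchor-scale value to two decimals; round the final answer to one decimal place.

62.0

Form S → anchor (Group A): v = (5.3/10.0)(68 − 72.7) + 8.8 = 6.31
anchor → Form T (Group B): y = (12.8/5.7)(6.31 − 9.6) + 69.4 = 62.0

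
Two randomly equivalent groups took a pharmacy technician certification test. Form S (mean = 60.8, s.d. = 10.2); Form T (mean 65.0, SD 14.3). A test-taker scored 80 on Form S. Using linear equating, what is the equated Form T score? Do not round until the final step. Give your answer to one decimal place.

91.9

Linear equating: y = (SD_Y/SD_X)(x − M_X) + M_Y
y = (14.3/10.2)(80 − 60.8) + 65.0
y = 1.401961 × 19.2 + 65.0 = 26.9176 + 65.0 = 91.9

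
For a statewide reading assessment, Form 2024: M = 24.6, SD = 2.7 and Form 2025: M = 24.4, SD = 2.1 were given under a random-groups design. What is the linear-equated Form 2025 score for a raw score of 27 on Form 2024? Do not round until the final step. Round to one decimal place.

26.3

Linear equating: y = (SD_Y/SD_X)(x − M_X) + M_Y
y = (2.1/2.7)(27 − 24.6) + 24.4
y = 0.777778 × 2.4 + 24.4 = 1.8667 + 24.4 = 26.3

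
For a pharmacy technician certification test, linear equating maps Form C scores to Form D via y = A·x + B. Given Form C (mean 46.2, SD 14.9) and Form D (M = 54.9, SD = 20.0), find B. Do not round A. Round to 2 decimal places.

A = SD_Y / SD_X = 20.0 / 14.9 = 1.342282
B = M_Y − A·M_X = 54.9 − 1.342282 × 46.2 = -7.11

-7.11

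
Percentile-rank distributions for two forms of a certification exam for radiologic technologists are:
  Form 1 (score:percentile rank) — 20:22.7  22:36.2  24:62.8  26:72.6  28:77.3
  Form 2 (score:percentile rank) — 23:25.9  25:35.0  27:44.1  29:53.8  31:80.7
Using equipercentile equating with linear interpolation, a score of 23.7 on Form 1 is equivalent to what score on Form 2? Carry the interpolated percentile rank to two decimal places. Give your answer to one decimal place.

PR of 23.7 on Form 1: 36.2 + (23.7 − 22)/(24 − 22) × (62.8 − 36.2) = 58.81
On Form 2, PR 58.81 falls between score 29 (PR 53.8) and 31 (PR 80.7).
Interpolate: 29 + (58.81 − 53.8)/(80.7 − 53.8) × (31 − 29) = 29.4

29.4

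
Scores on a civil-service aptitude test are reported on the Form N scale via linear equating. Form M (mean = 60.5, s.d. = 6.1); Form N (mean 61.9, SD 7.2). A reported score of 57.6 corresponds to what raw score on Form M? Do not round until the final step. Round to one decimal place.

56.9

Invert y = (SD_Y/SD_X)(x − M_X) + M_Y:
x = (SD_X/SD_Y)(y − M_Y) + M_X = (6.1/7.2)(57.6 − 61.9) + 60.5
x = 0.847222 × -4.300 + 60.5 = 56.9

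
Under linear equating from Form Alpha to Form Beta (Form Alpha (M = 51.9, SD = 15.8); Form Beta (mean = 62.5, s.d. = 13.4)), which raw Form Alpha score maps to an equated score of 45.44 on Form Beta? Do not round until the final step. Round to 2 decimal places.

Invert y = (SD_Y/SD_X)(x − M_X) + M_Y:
x = (SD_X/SD_Y)(y − M_Y) + M_X = (15.8/13.4)(45.44 − 62.5) + 51.9
x = 1.179104 × -17.060 + 51.9 = 31.78

31.78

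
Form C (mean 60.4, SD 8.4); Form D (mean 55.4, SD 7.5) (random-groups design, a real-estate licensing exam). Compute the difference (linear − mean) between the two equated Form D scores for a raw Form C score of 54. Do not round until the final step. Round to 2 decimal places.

0.69

Mean-equated: 54 + (55.4 − 60.4) = 49.00
Linear-equated: (7.5/8.4)(54 − 60.4) + 55.4 = 49.686
Difference = 49.686 − 49.00 = 0.69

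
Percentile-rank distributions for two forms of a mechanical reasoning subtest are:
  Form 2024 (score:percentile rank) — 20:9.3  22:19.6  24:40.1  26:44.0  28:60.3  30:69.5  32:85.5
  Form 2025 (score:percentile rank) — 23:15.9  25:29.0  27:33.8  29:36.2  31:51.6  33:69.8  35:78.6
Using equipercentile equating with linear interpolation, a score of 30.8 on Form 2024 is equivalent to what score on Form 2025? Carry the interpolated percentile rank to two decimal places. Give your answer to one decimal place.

34.4

PR of 30.8 on Form 2024: 69.5 + (30.8 − 30)/(32 − 30) × (85.5 − 69.5) = 75.90
On Form 2025, PR 75.90 falls between score 33 (PR 69.8) and 35 (PR 78.6).
Interpolate: 33 + (75.90 − 69.8)/(78.6 − 69.8) × (35 − 33) = 34.4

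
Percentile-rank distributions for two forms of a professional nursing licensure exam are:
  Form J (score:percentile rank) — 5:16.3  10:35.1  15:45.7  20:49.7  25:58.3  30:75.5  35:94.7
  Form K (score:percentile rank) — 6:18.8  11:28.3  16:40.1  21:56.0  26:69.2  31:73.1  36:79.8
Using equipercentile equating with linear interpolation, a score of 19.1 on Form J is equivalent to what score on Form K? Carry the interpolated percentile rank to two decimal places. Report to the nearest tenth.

PR of 19.1 on Form J: 45.7 + (19.1 − 15)/(20 − 15) × (49.7 − 45.7) = 48.98
On Form K, PR 48.98 falls between score 16 (PR 40.1) and 21 (PR 56.0).
Interpolate: 16 + (48.98 − 40.1)/(56.0 − 40.1) × (21 − 16) = 18.8

18.8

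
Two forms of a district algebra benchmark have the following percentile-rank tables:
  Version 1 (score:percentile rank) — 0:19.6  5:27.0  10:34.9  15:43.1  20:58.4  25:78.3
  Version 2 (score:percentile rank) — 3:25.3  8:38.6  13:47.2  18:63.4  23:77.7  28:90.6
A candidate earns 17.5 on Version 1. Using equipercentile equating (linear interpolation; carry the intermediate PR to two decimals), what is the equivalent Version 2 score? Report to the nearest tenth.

14.1

PR of 17.5 on Version 1: 43.1 + (17.5 − 15)/(20 − 15) × (58.4 − 43.1) = 50.75
On Version 2, PR 50.75 falls between score 13 (PR 47.2) and 18 (PR 63.4).
Interpolate: 13 + (50.75 − 47.2)/(63.4 − 47.2) × (18 − 13) = 14.1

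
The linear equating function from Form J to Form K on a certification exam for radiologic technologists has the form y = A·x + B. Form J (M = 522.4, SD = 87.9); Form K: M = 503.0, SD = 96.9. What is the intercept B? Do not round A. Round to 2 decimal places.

A = SD_Y / SD_X = 96.9 / 87.9 = 1.102389
B = M_Y − A·M_X = 503.0 − 1.102389 × 522.4 = -72.89

-72.89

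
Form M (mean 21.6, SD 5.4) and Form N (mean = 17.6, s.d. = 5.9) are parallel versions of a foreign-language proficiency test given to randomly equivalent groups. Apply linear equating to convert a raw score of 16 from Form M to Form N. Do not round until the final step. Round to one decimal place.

Linear equating: y = (SD_Y/SD_X)(x − M_X) + M_Y
y = (5.9/5.4)(16 − 21.6) + 17.6
y = 1.092593 × -5.6 + 17.6 = -6.1185 + 17.6 = 11.5

11.5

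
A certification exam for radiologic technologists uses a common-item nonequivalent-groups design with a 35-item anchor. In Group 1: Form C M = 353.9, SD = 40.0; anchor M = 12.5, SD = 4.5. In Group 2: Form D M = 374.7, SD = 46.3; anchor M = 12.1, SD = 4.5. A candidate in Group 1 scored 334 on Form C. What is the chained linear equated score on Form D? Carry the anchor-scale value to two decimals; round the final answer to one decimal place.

355.8

Form C → anchor (Group 1): v = (4.5/40.0)(334 − 353.9) + 12.5 = 10.26
anchor → Form D (Group 2): y = (46.3/4.5)(10.26 − 12.1) + 374.7 = 355.8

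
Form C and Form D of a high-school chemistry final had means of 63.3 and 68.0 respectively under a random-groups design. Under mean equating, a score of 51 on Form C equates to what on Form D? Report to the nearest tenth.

Mean equating: y = x + (M_Y − M_X) = 51 + (68.0 − 63.3) = 55.7

55.7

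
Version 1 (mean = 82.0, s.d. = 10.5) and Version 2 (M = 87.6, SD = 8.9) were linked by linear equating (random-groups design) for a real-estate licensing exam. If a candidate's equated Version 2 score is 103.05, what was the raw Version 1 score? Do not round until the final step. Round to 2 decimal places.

Invert y = (SD_Y/SD_X)(x − M_X) + M_Y:
x = (SD_X/SD_Y)(y − M_Y) + M_X = (10.5/8.9)(103.05 − 87.6) + 82.0
x = 1.179775 × 15.450 + 82.0 = 100.23

100.23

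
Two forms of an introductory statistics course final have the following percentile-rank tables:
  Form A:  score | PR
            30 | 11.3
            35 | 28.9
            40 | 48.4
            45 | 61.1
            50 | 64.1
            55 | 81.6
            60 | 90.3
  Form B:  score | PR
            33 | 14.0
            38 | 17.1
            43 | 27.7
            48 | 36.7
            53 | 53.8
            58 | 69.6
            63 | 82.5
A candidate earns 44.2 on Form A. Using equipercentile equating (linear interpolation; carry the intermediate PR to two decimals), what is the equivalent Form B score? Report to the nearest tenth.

54.7

PR of 44.2 on Form A: 48.4 + (44.2 − 40)/(45 − 40) × (61.1 − 48.4) = 59.07
On Form B, PR 59.07 falls between score 53 (PR 53.8) and 58 (PR 69.6).
Interpolate: 53 + (59.07 − 53.8)/(69.6 − 53.8) × (58 − 53) = 54.7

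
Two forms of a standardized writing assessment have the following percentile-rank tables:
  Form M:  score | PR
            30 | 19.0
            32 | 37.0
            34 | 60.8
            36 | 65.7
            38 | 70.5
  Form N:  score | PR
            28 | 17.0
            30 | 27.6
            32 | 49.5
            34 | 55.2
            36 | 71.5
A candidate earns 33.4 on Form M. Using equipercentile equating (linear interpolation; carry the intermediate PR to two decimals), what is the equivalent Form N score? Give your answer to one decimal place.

33.5

PR of 33.4 on Form M: 37.0 + (33.4 − 32)/(34 − 32) × (60.8 − 37.0) = 53.66
On Form N, PR 53.66 falls between score 32 (PR 49.5) and 34 (PR 55.2).
Interpolate: 32 + (53.66 − 49.5)/(55.2 − 49.5) × (34 − 32) = 33.5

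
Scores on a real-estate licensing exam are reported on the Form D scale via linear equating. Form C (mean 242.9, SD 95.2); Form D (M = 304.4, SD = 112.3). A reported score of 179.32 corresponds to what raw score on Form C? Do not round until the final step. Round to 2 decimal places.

Invert y = (SD_Y/SD_X)(x − M_X) + M_Y:
x = (SD_X/SD_Y)(y − M_Y) + M_X = (95.2/112.3)(179.32 − 304.4) + 242.9
x = 0.847729 × -125.080 + 242.9 = 136.87

136.87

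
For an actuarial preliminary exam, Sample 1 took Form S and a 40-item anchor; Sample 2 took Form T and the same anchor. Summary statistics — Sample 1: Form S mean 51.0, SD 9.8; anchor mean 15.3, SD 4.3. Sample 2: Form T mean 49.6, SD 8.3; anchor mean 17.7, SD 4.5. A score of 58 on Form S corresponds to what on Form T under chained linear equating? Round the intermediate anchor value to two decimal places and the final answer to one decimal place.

50.8

Form S → anchor (Sample 1): v = (4.3/9.8)(58 − 51.0) + 15.3 = 18.37
anchor → Form T (Sample 2): y = (8.3/4.5)(18.37 − 17.7) + 49.6 = 50.8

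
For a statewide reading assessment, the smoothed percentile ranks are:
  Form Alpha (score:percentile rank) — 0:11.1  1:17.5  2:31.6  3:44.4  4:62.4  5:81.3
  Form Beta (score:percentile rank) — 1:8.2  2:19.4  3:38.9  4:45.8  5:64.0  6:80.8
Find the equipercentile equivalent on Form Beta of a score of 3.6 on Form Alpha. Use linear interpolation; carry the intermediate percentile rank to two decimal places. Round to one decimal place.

4.5

PR of 3.6 on Form Alpha: 44.4 + (3.6 − 3)/(4 − 3) × (62.4 − 44.4) = 55.20
On Form Beta, PR 55.20 falls between score 4 (PR 45.8) and 5 (PR 64.0).
Interpolate: 4 + (55.20 − 45.8)/(64.0 − 45.8) × (5 − 4) = 4.5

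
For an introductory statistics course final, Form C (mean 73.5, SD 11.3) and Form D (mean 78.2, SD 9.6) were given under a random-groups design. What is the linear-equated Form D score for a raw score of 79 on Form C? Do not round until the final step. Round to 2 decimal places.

Linear equating: y = (SD_Y/SD_X)(x − M_X) + M_Y
y = (9.6/11.3)(79 − 73.5) + 78.2
y = 0.849558 × 5.5 + 78.2 = 4.6726 + 78.2 = 82.87

82.87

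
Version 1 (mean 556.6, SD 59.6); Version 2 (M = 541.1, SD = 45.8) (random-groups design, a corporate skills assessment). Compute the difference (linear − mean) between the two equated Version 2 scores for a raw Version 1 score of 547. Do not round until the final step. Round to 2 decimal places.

Mean-equated: 547 + (541.1 − 556.6) = 531.50
Linear-equated: (45.8/59.6)(547 − 556.6) + 541.1 = 533.723
Difference = 533.723 − 531.50 = 2.22

2.22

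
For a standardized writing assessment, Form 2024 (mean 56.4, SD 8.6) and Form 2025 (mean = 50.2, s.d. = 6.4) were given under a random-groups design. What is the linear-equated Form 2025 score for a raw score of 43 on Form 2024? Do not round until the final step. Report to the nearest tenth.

40.2

Linear equating: y = (SD_Y/SD_X)(x − M_X) + M_Y
y = (6.4/8.6)(43 − 56.4) + 50.2
y = 0.744186 × -13.4 + 50.2 = -9.9721 + 50.2 = 40.2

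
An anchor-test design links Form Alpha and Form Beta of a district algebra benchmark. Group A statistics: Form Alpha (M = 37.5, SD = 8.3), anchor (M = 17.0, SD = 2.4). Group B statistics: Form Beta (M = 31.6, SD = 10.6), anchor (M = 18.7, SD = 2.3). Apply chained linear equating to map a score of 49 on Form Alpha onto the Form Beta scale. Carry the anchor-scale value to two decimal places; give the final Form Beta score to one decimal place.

39.1

Form Alpha → anchor (Group A): v = (2.4/8.3)(49 − 37.5) + 17.0 = 20.33
anchor → Form Beta (Group B): y = (10.6/2.3)(20.33 − 18.7) + 31.6 = 39.1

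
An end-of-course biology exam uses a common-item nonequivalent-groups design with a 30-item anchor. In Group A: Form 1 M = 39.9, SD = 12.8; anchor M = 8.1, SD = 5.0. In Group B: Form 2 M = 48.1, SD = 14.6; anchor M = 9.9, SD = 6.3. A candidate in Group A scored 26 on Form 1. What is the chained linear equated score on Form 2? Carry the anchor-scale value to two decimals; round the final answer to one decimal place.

Form 1 → anchor (Group A): v = (5.0/12.8)(26 − 39.9) + 8.1 = 2.67
anchor → Form 2 (Group B): y = (14.6/6.3)(2.67 − 9.9) + 48.1 = 31.3

31.3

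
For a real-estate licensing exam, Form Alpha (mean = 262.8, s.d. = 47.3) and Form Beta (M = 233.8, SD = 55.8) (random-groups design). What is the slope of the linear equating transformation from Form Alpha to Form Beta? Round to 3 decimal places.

1.180

A = SD_Y / SD_X = 55.8 / 47.3 = 1.180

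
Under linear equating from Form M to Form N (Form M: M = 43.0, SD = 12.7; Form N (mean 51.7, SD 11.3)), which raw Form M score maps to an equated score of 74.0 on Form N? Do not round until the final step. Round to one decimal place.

68.1

Invert y = (SD_Y/SD_X)(x − M_X) + M_Y:
x = (SD_X/SD_Y)(y − M_Y) + M_X = (12.7/11.3)(74.0 − 51.7) + 43.0
x = 1.123894 × 22.300 + 43.0 = 68.1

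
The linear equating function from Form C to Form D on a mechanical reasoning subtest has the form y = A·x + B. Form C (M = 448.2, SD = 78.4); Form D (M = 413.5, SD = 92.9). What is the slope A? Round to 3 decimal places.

A = SD_Y / SD_X = 92.9 / 78.4 = 1.185

1.185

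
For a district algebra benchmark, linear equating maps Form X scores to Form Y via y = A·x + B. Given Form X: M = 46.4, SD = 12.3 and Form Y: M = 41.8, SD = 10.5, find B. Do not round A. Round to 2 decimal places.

A = SD_Y / SD_X = 10.5 / 12.3 = 0.853659
B = M_Y − A·M_X = 41.8 − 0.853659 × 46.4 = 2.19

2.19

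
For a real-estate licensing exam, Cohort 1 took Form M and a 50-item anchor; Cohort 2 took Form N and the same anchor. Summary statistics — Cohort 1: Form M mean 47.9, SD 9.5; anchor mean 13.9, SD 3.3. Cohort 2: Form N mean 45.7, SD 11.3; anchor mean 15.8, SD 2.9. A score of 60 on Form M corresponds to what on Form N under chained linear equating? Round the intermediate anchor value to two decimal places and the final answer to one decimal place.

Form M → anchor (Cohort 1): v = (3.3/9.5)(60 − 47.9) + 13.9 = 18.10
anchor → Form N (Cohort 2): y = (11.3/2.9)(18.10 − 15.8) + 45.7 = 54.7

54.7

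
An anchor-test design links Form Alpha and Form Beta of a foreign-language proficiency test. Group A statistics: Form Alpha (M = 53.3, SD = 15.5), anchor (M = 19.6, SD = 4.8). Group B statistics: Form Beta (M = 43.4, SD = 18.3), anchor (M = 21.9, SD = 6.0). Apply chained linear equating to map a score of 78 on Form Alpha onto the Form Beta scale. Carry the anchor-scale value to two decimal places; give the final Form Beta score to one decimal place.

59.7

Form Alpha → anchor (Group A): v = (4.8/15.5)(78 − 53.3) + 19.6 = 27.25
anchor → Form Beta (Group B): y = (18.3/6.0)(27.25 − 21.9) + 43.4 = 59.7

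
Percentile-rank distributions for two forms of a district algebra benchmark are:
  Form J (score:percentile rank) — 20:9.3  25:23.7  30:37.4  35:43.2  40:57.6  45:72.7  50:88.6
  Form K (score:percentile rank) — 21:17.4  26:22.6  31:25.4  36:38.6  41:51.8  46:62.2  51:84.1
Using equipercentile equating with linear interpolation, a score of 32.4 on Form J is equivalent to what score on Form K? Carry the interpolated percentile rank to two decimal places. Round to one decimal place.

PR of 32.4 on Form J: 37.4 + (32.4 − 30)/(35 − 30) × (43.2 − 37.4) = 40.18
On Form K, PR 40.18 falls between score 36 (PR 38.6) and 41 (PR 51.8).
Interpolate: 36 + (40.18 − 38.6)/(51.8 − 38.6) × (41 − 36) = 36.6

36.6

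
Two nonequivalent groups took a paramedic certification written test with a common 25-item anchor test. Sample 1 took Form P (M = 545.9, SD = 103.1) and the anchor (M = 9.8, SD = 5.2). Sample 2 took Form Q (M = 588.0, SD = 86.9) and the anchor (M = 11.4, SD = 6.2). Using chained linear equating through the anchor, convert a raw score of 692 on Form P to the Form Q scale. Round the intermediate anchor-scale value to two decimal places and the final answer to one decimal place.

Form P → anchor (Sample 1): v = (5.2/103.1)(692 − 545.9) + 9.8 = 17.17
anchor → Form Q (Sample 2): y = (86.9/6.2)(17.17 − 11.4) + 588.0 = 668.9

668.9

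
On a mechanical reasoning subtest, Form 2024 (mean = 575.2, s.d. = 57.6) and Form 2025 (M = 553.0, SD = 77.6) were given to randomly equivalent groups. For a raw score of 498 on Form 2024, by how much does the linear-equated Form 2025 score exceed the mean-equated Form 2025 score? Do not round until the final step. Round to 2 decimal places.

-26.81

Mean-equated: 498 + (553.0 − 575.2) = 475.80
Linear-equated: (77.6/57.6)(498 − 575.2) + 553.0 = 448.994
Difference = 448.994 − 475.80 = -26.81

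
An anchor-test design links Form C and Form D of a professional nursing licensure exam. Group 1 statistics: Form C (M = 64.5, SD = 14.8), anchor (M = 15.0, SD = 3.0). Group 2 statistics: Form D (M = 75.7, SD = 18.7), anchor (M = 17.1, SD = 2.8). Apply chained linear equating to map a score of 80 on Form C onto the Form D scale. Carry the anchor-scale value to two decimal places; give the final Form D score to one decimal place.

Form C → anchor (Group 1): v = (3.0/14.8)(80 − 64.5) + 15.0 = 18.14
anchor → Form D (Group 2): y = (18.7/2.8)(18.14 − 17.1) + 75.7 = 82.6

82.6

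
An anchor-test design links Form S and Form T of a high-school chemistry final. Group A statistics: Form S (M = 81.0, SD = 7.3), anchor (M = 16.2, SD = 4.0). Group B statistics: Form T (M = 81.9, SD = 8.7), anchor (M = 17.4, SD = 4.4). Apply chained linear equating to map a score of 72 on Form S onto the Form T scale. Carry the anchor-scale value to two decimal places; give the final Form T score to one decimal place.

69.8

Form S → anchor (Group A): v = (4.0/7.3)(72 − 81.0) + 16.2 = 11.27
anchor → Form T (Group B): y = (8.7/4.4)(11.27 − 17.4) + 81.9 = 69.8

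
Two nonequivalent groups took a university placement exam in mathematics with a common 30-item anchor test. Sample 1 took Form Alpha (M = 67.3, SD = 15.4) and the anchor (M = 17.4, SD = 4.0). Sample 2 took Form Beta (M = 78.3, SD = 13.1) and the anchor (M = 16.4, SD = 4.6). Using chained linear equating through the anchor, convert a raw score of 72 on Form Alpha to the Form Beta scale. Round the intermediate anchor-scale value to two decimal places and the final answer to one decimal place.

84.6

Form Alpha → anchor (Sample 1): v = (4.0/15.4)(72 − 67.3) + 17.4 = 18.62
anchor → Form Beta (Sample 2): y = (13.1/4.6)(18.62 − 16.4) + 78.3 = 84.6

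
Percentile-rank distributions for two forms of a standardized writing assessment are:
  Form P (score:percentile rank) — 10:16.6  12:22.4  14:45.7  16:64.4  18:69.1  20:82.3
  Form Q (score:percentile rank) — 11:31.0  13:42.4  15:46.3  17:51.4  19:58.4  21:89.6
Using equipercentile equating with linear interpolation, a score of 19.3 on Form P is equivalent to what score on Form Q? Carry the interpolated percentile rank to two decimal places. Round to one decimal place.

20.2

PR of 19.3 on Form P: 69.1 + (19.3 − 18)/(20 − 18) × (82.3 − 69.1) = 77.68
On Form Q, PR 77.68 falls between score 19 (PR 58.4) and 21 (PR 89.6).
Interpolate: 19 + (77.68 − 58.4)/(89.6 − 58.4) × (21 − 19) = 20.2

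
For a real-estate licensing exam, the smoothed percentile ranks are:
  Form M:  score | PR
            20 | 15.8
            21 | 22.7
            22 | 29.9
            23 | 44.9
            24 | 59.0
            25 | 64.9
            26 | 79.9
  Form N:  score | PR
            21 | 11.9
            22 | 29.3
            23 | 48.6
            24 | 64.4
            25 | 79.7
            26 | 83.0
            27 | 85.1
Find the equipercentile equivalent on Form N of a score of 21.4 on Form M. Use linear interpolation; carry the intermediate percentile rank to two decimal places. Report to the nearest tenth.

PR of 21.4 on Form M: 22.7 + (21.4 − 21)/(22 − 21) × (29.9 − 22.7) = 25.58
On Form N, PR 25.58 falls between score 21 (PR 11.9) and 22 (PR 29.3).
Interpolate: 21 + (25.58 − 11.9)/(29.3 − 11.9) × (22 − 21) = 21.8

21.8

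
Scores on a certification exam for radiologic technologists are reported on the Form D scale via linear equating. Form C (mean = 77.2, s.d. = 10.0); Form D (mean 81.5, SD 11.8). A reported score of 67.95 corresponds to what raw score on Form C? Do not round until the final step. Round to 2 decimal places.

65.72

Invert y = (SD_Y/SD_X)(x − M_X) + M_Y:
x = (SD_X/SD_Y)(y − M_Y) + M_X = (10.0/11.8)(67.95 − 81.5) + 77.2
x = 0.847458 × -13.550 + 77.2 = 65.72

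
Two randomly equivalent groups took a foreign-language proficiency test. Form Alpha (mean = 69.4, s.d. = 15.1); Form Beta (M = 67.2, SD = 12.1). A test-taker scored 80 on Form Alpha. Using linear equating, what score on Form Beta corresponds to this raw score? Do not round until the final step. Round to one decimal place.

75.7

Linear equating: y = (SD_Y/SD_X)(x − M_X) + M_Y
y = (12.1/15.1)(80 − 69.4) + 67.2
y = 0.801325 × 10.6 + 67.2 = 8.4940 + 67.2 = 75.7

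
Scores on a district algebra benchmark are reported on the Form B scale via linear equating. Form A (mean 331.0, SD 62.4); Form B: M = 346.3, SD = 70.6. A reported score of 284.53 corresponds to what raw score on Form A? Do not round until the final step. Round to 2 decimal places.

Invert y = (SD_Y/SD_X)(x − M_X) + M_Y:
x = (SD_X/SD_Y)(y − M_Y) + M_X = (62.4/70.6)(284.53 − 346.3) + 331.0
x = 0.883853 × -61.770 + 331.0 = 276.40

276.40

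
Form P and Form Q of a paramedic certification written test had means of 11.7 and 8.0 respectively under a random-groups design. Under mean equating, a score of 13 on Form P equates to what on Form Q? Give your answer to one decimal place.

9.3

Mean equating: y = x + (M_Y − M_X) = 13 + (8.0 − 11.7) = 9.3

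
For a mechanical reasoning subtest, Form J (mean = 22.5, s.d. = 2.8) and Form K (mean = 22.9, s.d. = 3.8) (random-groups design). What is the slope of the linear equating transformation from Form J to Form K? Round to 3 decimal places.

A = SD_Y / SD_X = 3.8 / 2.8 = 1.357

1.357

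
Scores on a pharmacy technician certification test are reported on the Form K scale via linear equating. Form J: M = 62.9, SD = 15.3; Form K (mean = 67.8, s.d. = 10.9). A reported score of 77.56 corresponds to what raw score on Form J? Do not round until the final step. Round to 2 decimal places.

Invert y = (SD_Y/SD_X)(x − M_X) + M_Y:
x = (SD_X/SD_Y)(y − M_Y) + M_X = (15.3/10.9)(77.56 − 67.8) + 62.9
x = 1.403670 × 9.760 + 62.9 = 76.60

76.60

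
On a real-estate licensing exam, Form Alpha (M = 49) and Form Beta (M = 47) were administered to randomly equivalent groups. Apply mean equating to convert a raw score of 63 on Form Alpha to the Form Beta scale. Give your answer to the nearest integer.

61

Mean equating: y = x + (M_Y − M_X) = 63 + (47 − 49) = 61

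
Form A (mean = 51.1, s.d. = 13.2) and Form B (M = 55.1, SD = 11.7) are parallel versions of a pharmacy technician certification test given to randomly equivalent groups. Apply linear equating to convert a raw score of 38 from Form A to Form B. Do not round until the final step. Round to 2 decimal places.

43.49

Linear equating: y = (SD_Y/SD_X)(x − M_X) + M_Y
y = (11.7/13.2)(38 − 51.1) + 55.1
y = 0.886364 × -13.1 + 55.1 = -11.6114 + 55.1 = 43.49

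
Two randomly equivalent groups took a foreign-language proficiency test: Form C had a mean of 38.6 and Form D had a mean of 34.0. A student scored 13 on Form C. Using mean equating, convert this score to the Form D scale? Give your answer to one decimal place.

Mean equating: y = x + (M_Y − M_X) = 13 + (34.0 − 38.6) = 8.4

8.4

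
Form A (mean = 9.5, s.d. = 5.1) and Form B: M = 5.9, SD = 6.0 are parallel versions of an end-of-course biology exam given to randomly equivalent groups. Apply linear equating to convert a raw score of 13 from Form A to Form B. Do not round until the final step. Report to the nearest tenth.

Linear equating: y = (SD_Y/SD_X)(x − M_X) + M_Y
y = (6.0/5.1)(13 − 9.5) + 5.9
y = 1.176471 × 3.5 + 5.9 = 4.1176 + 5.9 = 10.0

10.0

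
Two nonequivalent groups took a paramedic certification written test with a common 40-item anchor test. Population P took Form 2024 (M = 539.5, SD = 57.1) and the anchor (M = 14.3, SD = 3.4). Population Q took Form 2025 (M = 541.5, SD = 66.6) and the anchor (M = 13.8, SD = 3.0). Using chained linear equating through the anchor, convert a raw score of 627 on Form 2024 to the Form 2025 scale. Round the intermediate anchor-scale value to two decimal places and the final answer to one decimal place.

Form 2024 → anchor (Population P): v = (3.4/57.1)(627 − 539.5) + 14.3 = 19.51
anchor → Form 2025 (Population Q): y = (66.6/3.0)(19.51 − 13.8) + 541.5 = 668.3

668.3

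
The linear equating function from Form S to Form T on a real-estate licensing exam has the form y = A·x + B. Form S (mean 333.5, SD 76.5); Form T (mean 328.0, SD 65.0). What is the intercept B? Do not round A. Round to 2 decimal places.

A = SD_Y / SD_X = 65.0 / 76.5 = 0.849673
B = M_Y − A·M_X = 328.0 − 0.849673 × 333.5 = 44.63

44.63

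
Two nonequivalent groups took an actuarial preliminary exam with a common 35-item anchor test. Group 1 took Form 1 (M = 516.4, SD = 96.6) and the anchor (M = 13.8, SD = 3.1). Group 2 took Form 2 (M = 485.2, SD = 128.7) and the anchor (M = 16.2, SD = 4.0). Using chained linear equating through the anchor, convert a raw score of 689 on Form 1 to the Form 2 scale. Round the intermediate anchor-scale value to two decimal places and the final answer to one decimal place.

Form 1 → anchor (Group 1): v = (3.1/96.6)(689 − 516.4) + 13.8 = 19.34
anchor → Form 2 (Group 2): y = (128.7/4.0)(19.34 − 16.2) + 485.2 = 586.2

586.2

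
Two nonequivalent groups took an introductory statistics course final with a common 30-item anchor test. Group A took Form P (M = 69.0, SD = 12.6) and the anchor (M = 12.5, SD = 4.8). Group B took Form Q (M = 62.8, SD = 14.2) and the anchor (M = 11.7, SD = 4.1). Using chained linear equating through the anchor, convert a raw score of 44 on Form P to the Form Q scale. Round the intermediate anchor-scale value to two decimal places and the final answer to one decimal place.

Form P → anchor (Group A): v = (4.8/12.6)(44 − 69.0) + 12.5 = 2.98
anchor → Form Q (Group B): y = (14.2/4.1)(2.98 − 11.7) + 62.8 = 32.6

32.6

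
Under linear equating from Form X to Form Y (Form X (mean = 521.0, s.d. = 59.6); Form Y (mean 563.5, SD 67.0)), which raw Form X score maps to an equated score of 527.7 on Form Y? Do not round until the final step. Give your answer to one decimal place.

Invert y = (SD_Y/SD_X)(x − M_X) + M_Y:
x = (SD_X/SD_Y)(y − M_Y) + M_X = (59.6/67.0)(527.7 − 563.5) + 521.0
x = 0.889552 × -35.800 + 521.0 = 489.2

489.2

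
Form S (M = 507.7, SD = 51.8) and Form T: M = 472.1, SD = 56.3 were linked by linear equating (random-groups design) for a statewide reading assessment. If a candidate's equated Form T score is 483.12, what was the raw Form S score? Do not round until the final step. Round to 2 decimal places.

517.84

Invert y = (SD_Y/SD_X)(x − M_X) + M_Y:
x = (SD_X/SD_Y)(y − M_Y) + M_X = (51.8/56.3)(483.12 − 472.1) + 507.7
x = 0.920071 × 11.020 + 507.7 = 517.84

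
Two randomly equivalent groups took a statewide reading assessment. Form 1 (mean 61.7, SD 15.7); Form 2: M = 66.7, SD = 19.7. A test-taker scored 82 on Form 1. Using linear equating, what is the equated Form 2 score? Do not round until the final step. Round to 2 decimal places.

92.17

Linear equating: y = (SD_Y/SD_X)(x − M_X) + M_Y
y = (19.7/15.7)(82 − 61.7) + 66.7
y = 1.254777 × 20.3 + 66.7 = 25.4720 + 66.7 = 92.17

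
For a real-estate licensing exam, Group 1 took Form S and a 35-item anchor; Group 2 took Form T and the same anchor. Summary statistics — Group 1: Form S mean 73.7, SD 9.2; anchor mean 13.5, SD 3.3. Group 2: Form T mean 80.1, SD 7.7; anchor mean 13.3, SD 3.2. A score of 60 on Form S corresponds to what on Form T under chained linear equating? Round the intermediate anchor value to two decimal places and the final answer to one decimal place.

68.8

Form S → anchor (Group 1): v = (3.3/9.2)(60 − 73.7) + 13.5 = 8.59
anchor → Form T (Group 2): y = (7.7/3.2)(8.59 − 13.3) + 80.1 = 68.8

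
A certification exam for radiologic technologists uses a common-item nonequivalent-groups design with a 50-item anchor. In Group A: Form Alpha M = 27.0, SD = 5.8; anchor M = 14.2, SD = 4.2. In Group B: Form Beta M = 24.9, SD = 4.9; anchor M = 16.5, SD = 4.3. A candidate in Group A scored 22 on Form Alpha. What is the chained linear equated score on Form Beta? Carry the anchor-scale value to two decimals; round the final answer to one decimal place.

Form Alpha → anchor (Group A): v = (4.2/5.8)(22 − 27.0) + 14.2 = 10.58
anchor → Form Beta (Group B): y = (4.9/4.3)(10.58 − 16.5) + 24.9 = 18.2

18.2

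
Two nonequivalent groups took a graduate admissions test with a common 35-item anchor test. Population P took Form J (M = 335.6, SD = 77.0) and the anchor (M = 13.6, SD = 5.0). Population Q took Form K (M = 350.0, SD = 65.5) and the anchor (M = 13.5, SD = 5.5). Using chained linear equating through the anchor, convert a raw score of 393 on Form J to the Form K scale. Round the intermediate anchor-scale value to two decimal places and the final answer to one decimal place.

395.6

Form J → anchor (Population P): v = (5.0/77.0)(393 − 335.6) + 13.6 = 17.33
anchor → Form K (Population Q): y = (65.5/5.5)(17.33 − 13.5) + 350.0 = 395.6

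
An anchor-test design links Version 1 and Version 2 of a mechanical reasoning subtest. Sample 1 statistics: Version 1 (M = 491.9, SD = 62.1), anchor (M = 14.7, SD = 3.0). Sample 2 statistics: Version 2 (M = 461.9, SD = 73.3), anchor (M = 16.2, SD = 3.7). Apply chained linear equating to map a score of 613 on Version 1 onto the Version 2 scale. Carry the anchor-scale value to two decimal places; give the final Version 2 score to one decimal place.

548.1

Version 1 → anchor (Sample 1): v = (3.0/62.1)(613 − 491.9) + 14.7 = 20.55
anchor → Version 2 (Sample 2): y = (73.3/3.7)(20.55 − 16.2) + 461.9 = 548.1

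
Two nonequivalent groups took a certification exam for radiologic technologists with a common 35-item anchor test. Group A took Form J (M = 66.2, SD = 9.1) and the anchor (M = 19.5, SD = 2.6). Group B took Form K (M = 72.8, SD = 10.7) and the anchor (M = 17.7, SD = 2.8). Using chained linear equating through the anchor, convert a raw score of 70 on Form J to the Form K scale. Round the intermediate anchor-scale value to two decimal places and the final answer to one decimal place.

83.8

Form J → anchor (Group A): v = (2.6/9.1)(70 − 66.2) + 19.5 = 20.59
anchor → Form K (Group B): y = (10.7/2.8)(20.59 − 17.7) + 72.8 = 83.8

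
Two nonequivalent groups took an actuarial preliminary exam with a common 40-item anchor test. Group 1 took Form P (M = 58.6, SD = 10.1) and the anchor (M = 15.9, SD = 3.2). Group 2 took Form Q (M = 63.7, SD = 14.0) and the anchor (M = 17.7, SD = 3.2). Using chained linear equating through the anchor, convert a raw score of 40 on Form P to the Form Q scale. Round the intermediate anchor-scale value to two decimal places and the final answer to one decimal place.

30.1

Form P → anchor (Group 1): v = (3.2/10.1)(40 − 58.6) + 15.9 = 10.01
anchor → Form Q (Group 2): y = (14.0/3.2)(10.01 − 17.7) + 63.7 = 30.1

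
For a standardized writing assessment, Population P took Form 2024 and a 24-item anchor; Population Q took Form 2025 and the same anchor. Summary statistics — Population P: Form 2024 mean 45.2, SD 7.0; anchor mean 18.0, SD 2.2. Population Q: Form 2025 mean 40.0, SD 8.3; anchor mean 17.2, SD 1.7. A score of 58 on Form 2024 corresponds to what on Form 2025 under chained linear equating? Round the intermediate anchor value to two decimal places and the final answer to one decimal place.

Form 2024 → anchor (Population P): v = (2.2/7.0)(58 − 45.2) + 18.0 = 22.02
anchor → Form 2025 (Population Q): y = (8.3/1.7)(22.02 − 17.2) + 40.0 = 63.5

63.5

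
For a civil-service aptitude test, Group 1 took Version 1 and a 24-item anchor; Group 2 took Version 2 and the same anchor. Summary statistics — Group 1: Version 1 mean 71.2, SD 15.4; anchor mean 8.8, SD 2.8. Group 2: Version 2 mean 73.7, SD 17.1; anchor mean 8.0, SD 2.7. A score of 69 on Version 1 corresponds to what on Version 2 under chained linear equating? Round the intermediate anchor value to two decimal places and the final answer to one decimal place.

76.2

Version 1 → anchor (Group 1): v = (2.8/15.4)(69 − 71.2) + 8.8 = 8.40
anchor → Version 2 (Group 2): y = (17.1/2.7)(8.40 − 8.0) + 73.7 = 76.2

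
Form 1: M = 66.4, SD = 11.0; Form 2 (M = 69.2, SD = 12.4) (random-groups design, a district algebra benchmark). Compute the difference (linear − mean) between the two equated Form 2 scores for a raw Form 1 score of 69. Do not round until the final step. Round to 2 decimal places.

0.33

Mean-equated: 69 + (69.2 − 66.4) = 71.80
Linear-equated: (12.4/11.0)(69 − 66.4) + 69.2 = 72.131
Difference = 72.131 − 71.80 = 0.33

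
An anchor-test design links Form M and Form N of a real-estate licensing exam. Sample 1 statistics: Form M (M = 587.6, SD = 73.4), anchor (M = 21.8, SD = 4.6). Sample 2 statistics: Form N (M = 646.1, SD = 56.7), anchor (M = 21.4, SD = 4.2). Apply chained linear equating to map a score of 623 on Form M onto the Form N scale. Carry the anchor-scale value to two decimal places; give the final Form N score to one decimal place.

Form M → anchor (Sample 1): v = (4.6/73.4)(623 − 587.6) + 21.8 = 24.02
anchor → Form N (Sample 2): y = (56.7/4.2)(24.02 − 21.4) + 646.1 = 681.5

681.5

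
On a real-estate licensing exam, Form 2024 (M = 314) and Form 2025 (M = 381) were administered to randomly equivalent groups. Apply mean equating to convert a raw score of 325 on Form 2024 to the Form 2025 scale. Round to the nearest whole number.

392

Mean equating: y = x + (M_Y − M_X) = 325 + (381 − 314) = 392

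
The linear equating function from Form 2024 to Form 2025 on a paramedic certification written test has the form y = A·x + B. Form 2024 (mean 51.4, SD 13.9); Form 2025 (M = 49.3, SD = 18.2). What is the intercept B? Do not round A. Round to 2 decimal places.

-18.00

A = SD_Y / SD_X = 18.2 / 13.9 = 1.309353
B = M_Y − A·M_X = 49.3 − 1.309353 × 51.4 = -18.00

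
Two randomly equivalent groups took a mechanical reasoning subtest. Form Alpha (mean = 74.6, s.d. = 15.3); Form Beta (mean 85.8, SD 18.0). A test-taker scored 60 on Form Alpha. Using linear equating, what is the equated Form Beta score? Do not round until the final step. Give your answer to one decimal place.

Linear equating: y = (SD_Y/SD_X)(x − M_X) + M_Y
y = (18.0/15.3)(60 − 74.6) + 85.8
y = 1.176471 × -14.6 + 85.8 = -17.1765 + 85.8 = 68.6

68.6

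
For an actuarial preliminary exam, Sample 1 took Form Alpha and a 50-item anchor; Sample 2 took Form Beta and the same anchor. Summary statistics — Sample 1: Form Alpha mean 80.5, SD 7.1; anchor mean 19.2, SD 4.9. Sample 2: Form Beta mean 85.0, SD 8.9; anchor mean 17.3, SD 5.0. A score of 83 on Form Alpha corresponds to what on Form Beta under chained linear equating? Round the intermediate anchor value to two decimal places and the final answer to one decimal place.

Form Alpha → anchor (Sample 1): v = (4.9/7.1)(83 − 80.5) + 19.2 = 20.93
anchor → Form Beta (Sample 2): y = (8.9/5.0)(20.93 − 17.3) + 85.0 = 91.5

91.5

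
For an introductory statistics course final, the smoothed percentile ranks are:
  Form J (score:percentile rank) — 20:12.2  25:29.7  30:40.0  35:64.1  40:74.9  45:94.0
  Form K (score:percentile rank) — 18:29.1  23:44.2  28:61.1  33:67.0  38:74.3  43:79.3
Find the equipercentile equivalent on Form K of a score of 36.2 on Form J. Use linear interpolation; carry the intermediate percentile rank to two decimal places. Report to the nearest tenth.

32.7

PR of 36.2 on Form J: 64.1 + (36.2 − 35)/(40 − 35) × (74.9 − 64.1) = 66.69
On Form K, PR 66.69 falls between score 28 (PR 61.1) and 33 (PR 67.0).
Interpolate: 28 + (66.69 − 61.1)/(67.0 − 61.1) × (33 − 28) = 32.7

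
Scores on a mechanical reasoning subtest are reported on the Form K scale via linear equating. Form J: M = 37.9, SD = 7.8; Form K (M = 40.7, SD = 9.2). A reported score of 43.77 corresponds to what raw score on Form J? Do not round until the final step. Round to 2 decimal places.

40.50

Invert y = (SD_Y/SD_X)(x − M_X) + M_Y:
x = (SD_X/SD_Y)(y − M_Y) + M_X = (7.8/9.2)(43.77 − 40.7) + 37.9
x = 0.847826 × 3.070 + 37.9 = 40.50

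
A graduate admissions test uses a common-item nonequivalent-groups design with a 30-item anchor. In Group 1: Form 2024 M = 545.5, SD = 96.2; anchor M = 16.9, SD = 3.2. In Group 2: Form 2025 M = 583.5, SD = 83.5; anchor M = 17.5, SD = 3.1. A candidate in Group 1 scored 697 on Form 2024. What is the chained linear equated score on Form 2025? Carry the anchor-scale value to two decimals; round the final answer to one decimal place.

703.1

Form 2024 → anchor (Group 1): v = (3.2/96.2)(697 − 545.5) + 16.9 = 21.94
anchor → Form 2025 (Group 2): y = (83.5/3.1)(21.94 − 17.5) + 583.5 = 703.1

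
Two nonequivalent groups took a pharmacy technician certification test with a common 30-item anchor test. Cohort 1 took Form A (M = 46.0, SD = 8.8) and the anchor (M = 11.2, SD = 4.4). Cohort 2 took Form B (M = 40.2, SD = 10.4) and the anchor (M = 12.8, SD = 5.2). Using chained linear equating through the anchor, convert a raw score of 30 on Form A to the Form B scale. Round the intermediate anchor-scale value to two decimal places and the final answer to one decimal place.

21.0

Form A → anchor (Cohort 1): v = (4.4/8.8)(30 − 46.0) + 11.2 = 3.20
anchor → Form B (Cohort 2): y = (10.4/5.2)(3.20 − 12.8) + 40.2 = 21.0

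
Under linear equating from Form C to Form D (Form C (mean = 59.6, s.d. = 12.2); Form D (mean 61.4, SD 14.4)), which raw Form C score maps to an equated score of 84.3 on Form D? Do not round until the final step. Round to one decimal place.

79.0

Invert y = (SD_Y/SD_X)(x − M_X) + M_Y:
x = (SD_X/SD_Y)(y − M_Y) + M_X = (12.2/14.4)(84.3 − 61.4) + 59.6
x = 0.847222 × 22.900 + 59.6 = 79.0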